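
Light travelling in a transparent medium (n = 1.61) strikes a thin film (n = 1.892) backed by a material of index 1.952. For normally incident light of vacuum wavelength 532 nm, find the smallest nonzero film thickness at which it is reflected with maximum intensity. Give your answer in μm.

0.141 μm

At the upper boundary (n = 1.61 to n = 1.892) the reflected ray undergoes a half-wave phase shift.
At the lower boundary (n = 1.892 to n = 1.952) the reflected ray undergoes a half-wave phase shift.
Net: no relative phase inversion (both shifts match).
With no net inversion, constructive interference in reflection requires 2 n t = m λ.
Minimum nonzero at m = 1: t = λ / (2 n) = 532 / (2 × 1.892) = 141 nm.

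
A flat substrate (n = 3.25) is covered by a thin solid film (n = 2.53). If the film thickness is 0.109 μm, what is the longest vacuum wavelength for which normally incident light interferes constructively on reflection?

552 nm

At the upper boundary (n = 1.0 to n = 2.53) the reflected ray undergoes a half-wave phase shift.
Bottom surface (2.53 → 3.25): reflection off a higher-index medium gives a half-wave phase shift.
Zero or two π shifts → no net half-wave offset.
For strong reflection here: 2 n t = m λ.
λ = 2 n t / m. The longest wavelength is m = 1: λ = 2 × 2.53 × 109 / 1.00 = 552 nm.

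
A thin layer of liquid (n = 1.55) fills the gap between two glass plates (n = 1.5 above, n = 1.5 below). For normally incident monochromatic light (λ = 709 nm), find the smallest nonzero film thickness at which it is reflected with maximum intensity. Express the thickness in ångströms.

Top surface (1.5 → 1.55): reflection off a higher-index medium gives a half-wave phase shift.
Ray reflecting at the bottom interface goes from n = 1.55 toward n = 1.5: no phase shift.
Net: one phase inversion between the two reflected rays.
So the condition for constructive reflection is 2 n t = (m + ½) λ.
Minimum at m = 0: t = λ / (4 n) = 709 / (4 × 1.55) = 114 nm.

1144 Å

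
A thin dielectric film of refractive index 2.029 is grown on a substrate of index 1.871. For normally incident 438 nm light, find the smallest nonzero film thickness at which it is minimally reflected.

108 nm

Top surface (1.0 → 2.029): reflection off a higher-index medium gives a half-wave phase shift.
Ray reflecting at the bottom interface goes from n = 2.029 toward n = 1.871: no phase shift.
Exactly one π shift → a net half-wave offset.
So the condition for destructive reflection is 2 n t = m λ.
Minimum nonzero at m = 1: t = λ / (2 n) = 438 / (2 × 2.029) = 108 nm.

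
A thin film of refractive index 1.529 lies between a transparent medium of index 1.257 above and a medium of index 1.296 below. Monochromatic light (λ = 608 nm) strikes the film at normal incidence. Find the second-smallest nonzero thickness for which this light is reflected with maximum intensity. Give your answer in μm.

Top surface (1.257 → 1.529): reflection off a higher-index medium gives a half-wave phase shift.
Bottom surface (1.529 → 1.296): reflection off a lower-index medium gives no phase shift.
Net: one phase inversion between the two reflected rays.
With one net inversion, constructive interference in reflection requires 2 n t = (m + ½) λ.
The second-smallest nonzero thickness corresponds to m = 1: t = (m + ½) λ / (2 n) = 1.50 × 608 / (2 × 1.529) = 298 nm.

0.298 μm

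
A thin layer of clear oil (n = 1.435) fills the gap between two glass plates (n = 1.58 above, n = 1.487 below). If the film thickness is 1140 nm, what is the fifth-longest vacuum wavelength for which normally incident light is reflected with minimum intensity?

654 nm

Top surface (1.58 → 1.435): reflection off a lower-index medium gives no phase shift.
At the lower boundary (n = 1.435 to n = 1.487) the reflected ray undergoes a half-wave phase shift.
The two reflections differ by half a wavelength.
So the condition for destructive reflection is 2 n t = m λ.
λ = 2 n t / m. The fifth-longest wavelength is m = 5: λ = 2 × 1.435 × 1140 / 5.00 = 654 nm.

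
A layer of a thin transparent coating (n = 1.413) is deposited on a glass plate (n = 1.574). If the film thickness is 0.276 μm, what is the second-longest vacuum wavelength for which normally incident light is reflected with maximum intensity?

At the upper boundary (n = 1.0 to n = 1.413) the reflected ray undergoes a half-wave phase shift.
Ray reflecting at the bottom interface goes from n = 1.413 toward n = 1.574: a half-wave phase shift.
Zero or two π shifts → no net half-wave offset.
For strong reflection here: 2 n t = m λ.
λ = 2 n t / m. The second-longest wavelength is m = 2: λ = 2 × 1.413 × 276 / 2.00 = 390 nm.

390 nm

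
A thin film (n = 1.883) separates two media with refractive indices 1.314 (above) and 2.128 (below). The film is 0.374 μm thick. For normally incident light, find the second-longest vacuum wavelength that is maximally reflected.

At the upper boundary (n = 1.314 to n = 1.883) the reflected ray undergoes a half-wave phase shift.
At the lower boundary (n = 1.883 to n = 2.128) the reflected ray undergoes a half-wave phase shift.
Zero or two π shifts → no net half-wave offset.
For strong reflection here: 2 n t = m λ.
λ = 2 n t / m. The second-longest wavelength is m = 2: λ = 2 × 1.883 × 374 / 2.00 = 704 nm.

704 nm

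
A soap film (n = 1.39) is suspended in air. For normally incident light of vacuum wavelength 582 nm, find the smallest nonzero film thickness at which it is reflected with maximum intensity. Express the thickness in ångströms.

1047 Å

At the upper boundary (n = 1.0 to n = 1.39) the reflected ray undergoes a half-wave phase shift.
Ray reflecting at the bottom interface goes from n = 1.39 toward n = 1.0: no phase shift.
Net: one phase inversion between the two reflected rays.
For bright reflection here: 2 n t = (m + ½) λ.
Minimum at m = 0: t = λ / (4 n) = 582 / (4 × 1.39) = 105 nm.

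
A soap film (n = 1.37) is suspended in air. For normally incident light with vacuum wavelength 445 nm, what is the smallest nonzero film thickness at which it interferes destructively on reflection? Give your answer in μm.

Ray reflecting at the top interface goes from n = 1.0 toward n = 1.37: a half-wave phase shift.
At the lower boundary (n = 1.37 to n = 1.0) the reflected ray undergoes no phase shift.
The two reflections differ by half a wavelength.
For minimum reflection here: 2 n t = m λ.
The smallest nonzero thickness corresponds to m = 1: t = m λ / (2 n) = 1.00 × 445 / (2 × 1.37) = 162 nm.

0.162 μm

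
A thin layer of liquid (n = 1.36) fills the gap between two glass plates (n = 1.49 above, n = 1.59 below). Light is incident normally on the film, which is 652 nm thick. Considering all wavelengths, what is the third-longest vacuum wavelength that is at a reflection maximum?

709 nm

At the upper boundary (n = 1.49 to n = 1.36) the reflected ray undergoes no phase shift.
Ray reflecting at the bottom interface goes from n = 1.36 toward n = 1.59: a half-wave phase shift.
Exactly one π shift → a net half-wave offset.
So the condition for constructive reflection is 2 n t = (m + ½) λ.
λ = 2 n t / (m + ½). The third-longest wavelength is m = 2: λ = 2 × 1.36 × 652 / 2.50 = 709 nm.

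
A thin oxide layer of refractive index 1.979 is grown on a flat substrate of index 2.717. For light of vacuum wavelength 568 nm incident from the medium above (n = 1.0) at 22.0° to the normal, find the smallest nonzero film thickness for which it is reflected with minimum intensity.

Top surface (1.0 → 1.979): reflection off a higher-index medium gives a half-wave phase shift.
Ray reflecting at the bottom interface goes from n = 1.979 toward n = 2.717: a half-wave phase shift.
Zero or two π shifts → no net half-wave offset.
With no net inversion, destructive interference in reflection requires 2 n t cos θ_r = (m + ½) λ.
Snell's law: 1.0 sin 22.0° = 1.979 sin θ_r → sin θ_r = 0.189, cos θ_r = 0.982.
Minimum at m = 0: t = λ / (4 n cos θ_r) = 568 / (4 × 1.979 × 0.982) = 73.1 nm.

73.1 nm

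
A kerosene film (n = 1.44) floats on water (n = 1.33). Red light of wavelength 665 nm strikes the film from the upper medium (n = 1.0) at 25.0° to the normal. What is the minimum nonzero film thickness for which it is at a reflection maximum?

121 nm

Top surface (1.0 → 1.44): reflection off a higher-index medium gives a half-wave phase shift.
Ray reflecting at the bottom interface goes from n = 1.44 toward n = 1.33: no phase shift.
Exactly one π shift → a net half-wave offset.
For strong reflection here: 2 n t cos θ_r = (m + ½) λ.
Snell's law: 1.0 sin 25.0° = 1.44 sin θ_r → sin θ_r = 0.293, cos θ_r = 0.956.
Minimum at m = 0: t = λ / (4 n cos θ_r) = 665 / (4 × 1.44 × 0.956) = 121 nm.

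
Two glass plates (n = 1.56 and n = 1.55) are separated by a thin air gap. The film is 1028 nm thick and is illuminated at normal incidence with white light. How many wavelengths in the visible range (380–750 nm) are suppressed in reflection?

Ray reflecting at the top interface goes from n = 1.56 toward n = 1.0: no phase shift.
Ray reflecting at the bottom interface goes from n = 1.0 toward n = 1.55: a half-wave phase shift.
Net: one phase inversion between the two reflected rays.
So the condition for destructive reflection is 2 n t = m λ.
λ = 2 n t / m = 2056 / m nm.
m=2: 1028 nm (IR); m=3: 685 nm (visible); m=4: 514 nm (visible); m=5: 411 nm (visible); m=6: 343 nm (UV).

3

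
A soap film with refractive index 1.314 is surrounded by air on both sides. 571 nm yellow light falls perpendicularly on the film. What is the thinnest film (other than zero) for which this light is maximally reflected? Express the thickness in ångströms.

At the upper boundary (n = 1.0 to n = 1.314) the reflected ray undergoes a half-wave phase shift.
Bottom surface (1.314 → 1.0): reflection off a lower-index medium gives no phase shift.
Exactly one π shift → a net half-wave offset.
So the condition for constructive reflection is 2 n t = (m + ½) λ.
Minimum at m = 0: t = λ / (4 n) = 571 / (4 × 1.314) = 109 nm.

1086 Å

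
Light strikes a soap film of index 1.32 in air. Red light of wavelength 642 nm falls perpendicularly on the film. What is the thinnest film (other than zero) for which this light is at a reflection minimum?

At the upper boundary (n = 1.0 to n = 1.32) the reflected ray undergoes a half-wave phase shift.
Bottom surface (1.32 → 1.0): reflection off a lower-index medium gives no phase shift.
Net: one phase inversion between the two reflected rays.
With one net inversion, destructive interference in reflection requires 2 n t = m λ.
Minimum nonzero at m = 1: t = λ / (2 n) = 642 / (2 × 1.32) = 243 nm.

243 nm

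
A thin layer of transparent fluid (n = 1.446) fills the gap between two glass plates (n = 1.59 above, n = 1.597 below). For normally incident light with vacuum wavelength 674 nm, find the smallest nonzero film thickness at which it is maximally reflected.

Ray reflecting at the top interface goes from n = 1.59 toward n = 1.446: no phase shift.
Bottom surface (1.446 → 1.597): reflection off a higher-index medium gives a half-wave phase shift.
The two reflections differ by half a wavelength.
So the condition for constructive reflection is 2 n t = (m + ½) λ.
Minimum at m = 0: t = λ / (4 n) = 674 / (4 × 1.446) = 117 nm.

117 nm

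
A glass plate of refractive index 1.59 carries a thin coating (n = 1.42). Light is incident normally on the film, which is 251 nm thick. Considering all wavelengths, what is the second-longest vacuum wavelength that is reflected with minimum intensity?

Ray reflecting at the top interface goes from n = 1.0 toward n = 1.42: a half-wave phase shift.
At the lower boundary (n = 1.42 to n = 1.59) the reflected ray undergoes a half-wave phase shift.
The two reflections carry the same phase change, so no net offset.
So the condition for destructive reflection is 2 n t = (m + ½) λ.
λ = 2 n t / (m + ½). The second-longest wavelength is m = 1: λ = 2 × 1.42 × 251 / 1.50 = 475 nm.

475 nm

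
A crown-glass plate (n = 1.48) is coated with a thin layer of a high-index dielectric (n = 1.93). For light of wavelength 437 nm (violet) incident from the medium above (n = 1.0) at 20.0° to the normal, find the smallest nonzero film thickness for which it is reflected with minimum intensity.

115 nm

At the upper boundary (n = 1.0 to n = 1.93) the reflected ray undergoes a half-wave phase shift.
At the lower boundary (n = 1.93 to n = 1.48) the reflected ray undergoes no phase shift.
Net: one phase inversion between the two reflected rays.
For weak reflection here: 2 n t cos θ_r = m λ.
Snell's law: 1.0 sin 20.0° = 1.93 sin θ_r → sin θ_r = 0.177, cos θ_r = 0.984.
Minimum nonzero at m = 1: t = λ / (2 n cos θ_r) = 437 / (2 × 1.93 × 0.984) = 115 nm.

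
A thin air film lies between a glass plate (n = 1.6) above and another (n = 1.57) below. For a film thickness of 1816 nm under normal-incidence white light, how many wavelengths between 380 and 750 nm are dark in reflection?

At the upper boundary (n = 1.6 to n = 1.0) the reflected ray undergoes no phase shift.
Bottom surface (1.0 → 1.57): reflection off a higher-index medium gives a half-wave phase shift.
The two reflections differ by half a wavelength.
With one net inversion, destructive interference in reflection requires 2 n t = m λ.
λ = 2 n t / m = 3632 / m nm.
m=4: 908 nm (IR); m=5: 726 nm (visible); m=6: 605 nm (visible); m=7: 519 nm (visible); m=8: 454 nm (visible); m=9: 404 nm (visible); m=10: 363 nm (UV).

5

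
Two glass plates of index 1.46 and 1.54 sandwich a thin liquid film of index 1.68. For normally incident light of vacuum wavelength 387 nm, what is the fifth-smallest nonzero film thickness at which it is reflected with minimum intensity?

576 nm

Ray reflecting at the top interface goes from n = 1.46 toward n = 1.68: a half-wave phase shift.
At the lower boundary (n = 1.68 to n = 1.54) the reflected ray undergoes no phase shift.
Net: one phase inversion between the two reflected rays.
With one net inversion, destructive interference in reflection requires 2 n t = m λ.
The fifth-smallest nonzero thickness corresponds to m = 5: t = m λ / (2 n) = 5.00 × 387 / (2 × 1.68) = 576 nm.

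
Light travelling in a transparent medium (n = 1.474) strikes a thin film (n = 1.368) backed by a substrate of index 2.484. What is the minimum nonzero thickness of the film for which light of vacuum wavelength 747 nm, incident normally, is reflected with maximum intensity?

137 nm

Top surface (1.474 → 1.368): reflection off a lower-index medium gives no phase shift.
Ray reflecting at the bottom interface goes from n = 1.368 toward n = 2.484: a half-wave phase shift.
Exactly one π shift → a net half-wave offset.
With one net inversion, constructive interference in reflection requires 2 n t = (m + ½) λ.
Minimum at m = 0: t = λ / (4 n) = 747 / (4 × 1.368) = 137 nm.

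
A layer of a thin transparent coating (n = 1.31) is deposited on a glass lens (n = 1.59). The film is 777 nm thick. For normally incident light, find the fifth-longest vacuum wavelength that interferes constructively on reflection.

407 nm

Top surface (1.0 → 1.31): reflection off a higher-index medium gives a half-wave phase shift.
Ray reflecting at the bottom interface goes from n = 1.31 toward n = 1.59: a half-wave phase shift.
Net: no relative phase inversion (both shifts match).
With no net inversion, constructive interference in reflection requires 2 n t = m λ.
λ = 2 n t / m. The fifth-longest wavelength is m = 5: λ = 2 × 1.31 × 777 / 5.00 = 407 nm.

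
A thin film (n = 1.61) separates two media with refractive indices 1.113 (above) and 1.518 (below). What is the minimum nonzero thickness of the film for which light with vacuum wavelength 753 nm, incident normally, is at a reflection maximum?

117 nm

Top surface (1.113 → 1.61): reflection off a higher-index medium gives a half-wave phase shift.
Ray reflecting at the bottom interface goes from n = 1.61 toward n = 1.518: no phase shift.
Net: one phase inversion between the two reflected rays.
So the condition for constructive reflection is 2 n t = (m + ½) λ.
Minimum at m = 0: t = λ / (4 n) = 753 / (4 × 1.61) = 117 nm.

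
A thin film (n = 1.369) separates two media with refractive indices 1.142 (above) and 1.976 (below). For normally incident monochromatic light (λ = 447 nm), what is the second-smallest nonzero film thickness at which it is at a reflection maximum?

327 nm

Ray reflecting at the top interface goes from n = 1.142 toward n = 1.369: a half-wave phase shift.
Bottom surface (1.369 → 1.976): reflection off a higher-index medium gives a half-wave phase shift.
Zero or two π shifts → no net half-wave offset.
So the condition for constructive reflection is 2 n t = m λ.
The second-smallest nonzero thickness corresponds to m = 2: t = m λ / (2 n) = 2.00 × 447 / (2 × 1.369) = 327 nm.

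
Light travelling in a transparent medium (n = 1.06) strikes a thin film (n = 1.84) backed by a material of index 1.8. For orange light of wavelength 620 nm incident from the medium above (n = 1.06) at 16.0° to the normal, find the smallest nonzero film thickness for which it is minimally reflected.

171 nm

Ray reflecting at the top interface goes from n = 1.06 toward n = 1.84: a half-wave phase shift.
At the lower boundary (n = 1.84 to n = 1.8) the reflected ray undergoes no phase shift.
Exactly one π shift → a net half-wave offset.
For minimum reflection here: 2 n t cos θ_r = m λ.
Snell's law: 1.06 sin 16.0° = 1.84 sin θ_r → sin θ_r = 0.159, cos θ_r = 0.987.
Minimum nonzero at m = 1: t = λ / (2 n cos θ_r) = 620 / (2 × 1.84 × 0.987) = 171 nm.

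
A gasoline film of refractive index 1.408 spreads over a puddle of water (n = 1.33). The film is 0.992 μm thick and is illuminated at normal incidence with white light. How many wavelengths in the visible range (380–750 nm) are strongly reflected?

Top surface (1.0 → 1.408): reflection off a higher-index medium gives a half-wave phase shift.
Bottom surface (1.408 → 1.33): reflection off a lower-index medium gives no phase shift.
The two reflections differ by half a wavelength.
For maximum reflection here: 2 n t = (m + ½) λ.
λ = 2 n t / (m + ½) = 2793 / (m + ½) nm.
m=3: 798 nm (IR); m=4: 621 nm (visible); m=5: 508 nm (visible); m=6: 430 nm (visible); m=7: 372 nm (UV).

3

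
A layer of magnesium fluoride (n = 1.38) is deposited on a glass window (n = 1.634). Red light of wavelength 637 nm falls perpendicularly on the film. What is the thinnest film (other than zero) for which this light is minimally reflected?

115 nm

Top surface (1.0 → 1.38): reflection off a higher-index medium gives a half-wave phase shift.
Bottom surface (1.38 → 1.634): reflection off a higher-index medium gives a half-wave phase shift.
Zero or two π shifts → no net half-wave offset.
So the condition for destructive reflection is 2 n t = (m + ½) λ.
Minimum at m = 0: t = λ / (4 n) = 637 / (4 × 1.38) = 115 nm.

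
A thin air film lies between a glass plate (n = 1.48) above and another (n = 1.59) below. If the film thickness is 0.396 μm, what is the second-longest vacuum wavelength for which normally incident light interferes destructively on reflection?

Top surface (1.48 → 1.0): reflection off a lower-index medium gives no phase shift.
Ray reflecting at the bottom interface goes from n = 1.0 toward n = 1.59: a half-wave phase shift.
Exactly one π shift → a net half-wave offset.
For dark reflection here: 2 n t = m λ.
λ = 2 n t / m. The second-longest wavelength is m = 2: λ = 2 × 1.0 × 396 / 2.00 = 396 nm.

396 nm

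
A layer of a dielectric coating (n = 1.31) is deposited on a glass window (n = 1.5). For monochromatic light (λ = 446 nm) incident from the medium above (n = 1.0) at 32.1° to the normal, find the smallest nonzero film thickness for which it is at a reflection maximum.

186 nm

At the upper boundary (n = 1.0 to n = 1.31) the reflected ray undergoes a half-wave phase shift.
Ray reflecting at the bottom interface goes from n = 1.31 toward n = 1.5: a half-wave phase shift.
Net: no relative phase inversion (both shifts match).
With no net inversion, constructive interference in reflection requires 2 n t cos θ_r = m λ.
Snell's law: 1.0 sin 32.1° = 1.31 sin θ_r → sin θ_r = 0.406, cos θ_r = 0.914.
Minimum nonzero at m = 1: t = λ / (2 n cos θ_r) = 446 / (2 × 1.31 × 0.914) = 186 nm.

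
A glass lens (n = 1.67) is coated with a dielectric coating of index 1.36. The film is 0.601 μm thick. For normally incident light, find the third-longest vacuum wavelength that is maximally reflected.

Ray reflecting at the top interface goes from n = 1.0 toward n = 1.36: a half-wave phase shift.
At the lower boundary (n = 1.36 to n = 1.67) the reflected ray undergoes a half-wave phase shift.
The two reflections carry the same phase change, so no net offset.
For bright reflection here: 2 n t = m λ.
λ = 2 n t / m. The third-longest wavelength is m = 3: λ = 2 × 1.36 × 601 / 3.00 = 545 nm.

545 nm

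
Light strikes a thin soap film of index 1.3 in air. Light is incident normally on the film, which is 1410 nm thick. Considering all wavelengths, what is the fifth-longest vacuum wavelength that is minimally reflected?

733 nm

Top surface (1.0 → 1.3): reflection off a higher-index medium gives a half-wave phase shift.
Bottom surface (1.3 → 1.0): reflection off a lower-index medium gives no phase shift.
Net: one phase inversion between the two reflected rays.
With one net inversion, destructive interference in reflection requires 2 n t = m λ.
λ = 2 n t / m. The fifth-longest wavelength is m = 5: λ = 2 × 1.3 × 1410 / 5.00 = 733 nm.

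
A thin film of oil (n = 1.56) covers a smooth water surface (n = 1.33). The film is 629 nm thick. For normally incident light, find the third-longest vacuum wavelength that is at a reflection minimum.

Ray reflecting at the top interface goes from n = 1.0 toward n = 1.56: a half-wave phase shift.
At the lower boundary (n = 1.56 to n = 1.33) the reflected ray undergoes no phase shift.
Exactly one π shift → a net half-wave offset.
For weak reflection here: 2 n t = m λ.
λ = 2 n t / m. The third-longest wavelength is m = 3: λ = 2 × 1.56 × 629 / 3.00 = 654 nm.

654 nm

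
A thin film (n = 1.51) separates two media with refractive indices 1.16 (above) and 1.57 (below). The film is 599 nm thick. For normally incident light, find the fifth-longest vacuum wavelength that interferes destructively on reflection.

At the upper boundary (n = 1.16 to n = 1.51) the reflected ray undergoes a half-wave phase shift.
Ray reflecting at the bottom interface goes from n = 1.51 toward n = 1.57: a half-wave phase shift.
Net: no relative phase inversion (both shifts match).
With no net inversion, destructive interference in reflection requires 2 n t = (m + ½) λ.
λ = 2 n t / (m + ½). The fifth-longest wavelength is m = 4: λ = 2 × 1.51 × 599 / 4.50 = 402 nm.

402 nm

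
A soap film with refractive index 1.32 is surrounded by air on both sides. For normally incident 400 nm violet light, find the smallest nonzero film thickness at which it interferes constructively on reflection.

Top surface (1.0 → 1.32): reflection off a higher-index medium gives a half-wave phase shift.
At the lower boundary (n = 1.32 to n = 1.0) the reflected ray undergoes no phase shift.
Net: one phase inversion between the two reflected rays.
With one net inversion, constructive interference in reflection requires 2 n t = (m + ½) λ.
Minimum at m = 0: t = λ / (4 n) = 400 / (4 × 1.32) = 75.8 nm.

75.8 nm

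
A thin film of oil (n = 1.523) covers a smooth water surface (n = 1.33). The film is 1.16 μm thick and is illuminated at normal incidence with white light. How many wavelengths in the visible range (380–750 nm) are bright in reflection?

At the upper boundary (n = 1.0 to n = 1.523) the reflected ray undergoes a half-wave phase shift.
At the lower boundary (n = 1.523 to n = 1.33) the reflected ray undergoes no phase shift.
Net: one phase inversion between the two reflected rays.
So the condition for constructive reflection is 2 n t = (m + ½) λ.
λ = 2 n t / (m + ½) = 3533 / (m + ½) nm.
m=4: 785 nm (IR); m=5: 642 nm (visible); m=6: 544 nm (visible); m=7: 471 nm (visible); m=8: 416 nm (visible); m=9: 372 nm (UV).

4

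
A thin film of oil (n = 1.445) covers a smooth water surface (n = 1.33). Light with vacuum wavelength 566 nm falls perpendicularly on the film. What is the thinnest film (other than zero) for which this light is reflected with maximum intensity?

Top surface (1.0 → 1.445): reflection off a higher-index medium gives a half-wave phase shift.
At the lower boundary (n = 1.445 to n = 1.33) the reflected ray undergoes no phase shift.
The two reflections differ by half a wavelength.
With one net inversion, constructive interference in reflection requires 2 n t = (m + ½) λ.
Minimum at m = 0: t = λ / (4 n) = 566 / (4 × 1.445) = 97.9 nm.

97.9 nm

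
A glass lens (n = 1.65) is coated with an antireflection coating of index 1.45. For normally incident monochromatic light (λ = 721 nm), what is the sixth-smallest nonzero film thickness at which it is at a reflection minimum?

1367 nm

Top surface (1.0 → 1.45): reflection off a higher-index medium gives a half-wave phase shift.
Bottom surface (1.45 → 1.65): reflection off a higher-index medium gives a half-wave phase shift.
The two reflections carry the same phase change, so no net offset.
For weak reflection here: 2 n t = (m + ½) λ.
The sixth-smallest nonzero thickness corresponds to m = 5: t = (m + ½) λ / (2 n) = 5.50 × 721 / (2 × 1.45) = 1367 nm.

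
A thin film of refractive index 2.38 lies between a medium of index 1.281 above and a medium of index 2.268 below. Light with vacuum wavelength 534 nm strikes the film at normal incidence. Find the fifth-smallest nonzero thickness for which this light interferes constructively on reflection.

Top surface (1.281 → 2.38): reflection off a higher-index medium gives a half-wave phase shift.
Bottom surface (2.38 → 2.268): reflection off a lower-index medium gives no phase shift.
Net: one phase inversion between the two reflected rays.
With one net inversion, constructive interference in reflection requires 2 n t = (m + ½) λ.
The fifth-smallest nonzero thickness corresponds to m = 4: t = (m + ½) λ / (2 n) = 4.50 × 534 / (2 × 2.38) = 505 nm.

505 nm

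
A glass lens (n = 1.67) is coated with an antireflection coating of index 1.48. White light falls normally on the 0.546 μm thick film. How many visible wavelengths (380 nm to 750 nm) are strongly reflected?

Ray reflecting at the top interface goes from n = 1.0 toward n = 1.48: a half-wave phase shift.
At the lower boundary (n = 1.48 to n = 1.67) the reflected ray undergoes a half-wave phase shift.
Zero or two π shifts → no net half-wave offset.
With no net inversion, constructive interference in reflection requires 2 n t = m λ.
λ = 2 n t / m = 1616 / m nm.
m=2: 808 nm (IR); m=3: 539 nm (visible); m=4: 404 nm (visible); m=5: 323 nm (UV).

2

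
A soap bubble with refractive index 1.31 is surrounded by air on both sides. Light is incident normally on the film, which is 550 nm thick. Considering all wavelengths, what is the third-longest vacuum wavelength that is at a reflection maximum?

576 nm

Top surface (1.0 → 1.31): reflection off a higher-index medium gives a half-wave phase shift.
Ray reflecting at the bottom interface goes from n = 1.31 toward n = 1.0: no phase shift.
Exactly one π shift → a net half-wave offset.
So the condition for constructive reflection is 2 n t = (m + ½) λ.
λ = 2 n t / (m + ½). The third-longest wavelength is m = 2: λ = 2 × 1.31 × 550 / 2.50 = 576 nm.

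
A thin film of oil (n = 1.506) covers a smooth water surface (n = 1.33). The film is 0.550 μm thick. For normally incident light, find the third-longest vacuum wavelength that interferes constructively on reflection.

663 nm

At the upper boundary (n = 1.0 to n = 1.506) the reflected ray undergoes a half-wave phase shift.
At the lower boundary (n = 1.506 to n = 1.33) the reflected ray undergoes no phase shift.
Net: one phase inversion between the two reflected rays.
So the condition for constructive reflection is 2 n t = (m + ½) λ.
λ = 2 n t / (m + ½). The third-longest wavelength is m = 2: λ = 2 × 1.506 × 550 / 2.50 = 663 nm.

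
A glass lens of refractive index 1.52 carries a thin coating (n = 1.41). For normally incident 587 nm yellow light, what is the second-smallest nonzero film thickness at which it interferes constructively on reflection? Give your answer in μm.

Top surface (1.0 → 1.41): reflection off a higher-index medium gives a half-wave phase shift.
Ray reflecting at the bottom interface goes from n = 1.41 toward n = 1.52: a half-wave phase shift.
Zero or two π shifts → no net half-wave offset.
For maximum reflection here: 2 n t = m λ.
The second-smallest nonzero thickness corresponds to m = 2: t = m λ / (2 n) = 2.00 × 587 / (2 × 1.41) = 416 nm.

0.416 μm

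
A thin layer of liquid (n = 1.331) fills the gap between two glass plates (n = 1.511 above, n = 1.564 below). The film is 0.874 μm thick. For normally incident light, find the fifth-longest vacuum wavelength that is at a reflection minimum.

At the upper boundary (n = 1.511 to n = 1.331) the reflected ray undergoes no phase shift.
Bottom surface (1.331 → 1.564): reflection off a higher-index medium gives a half-wave phase shift.
The two reflections differ by half a wavelength.
So the condition for destructive reflection is 2 n t = m λ.
λ = 2 n t / m. The fifth-longest wavelength is m = 5: λ = 2 × 1.331 × 874 / 5.00 = 465 nm.

465 nm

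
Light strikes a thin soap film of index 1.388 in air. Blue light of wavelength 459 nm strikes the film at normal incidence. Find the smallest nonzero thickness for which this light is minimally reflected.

165 nm

At the upper boundary (n = 1.0 to n = 1.388) the reflected ray undergoes a half-wave phase shift.
Bottom surface (1.388 → 1.0): reflection off a lower-index medium gives no phase shift.
Exactly one π shift → a net half-wave offset.
So the condition for destructive reflection is 2 n t = m λ.
The smallest nonzero thickness corresponds to m = 1: t = m λ / (2 n) = 1.00 × 459 / (2 × 1.388) = 165 nm.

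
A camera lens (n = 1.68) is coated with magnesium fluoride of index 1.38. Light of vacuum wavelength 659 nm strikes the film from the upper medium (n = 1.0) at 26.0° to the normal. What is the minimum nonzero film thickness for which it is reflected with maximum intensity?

Ray reflecting at the top interface goes from n = 1.0 toward n = 1.38: a half-wave phase shift.
Ray reflecting at the bottom interface goes from n = 1.38 toward n = 1.68: a half-wave phase shift.
Zero or two π shifts → no net half-wave offset.
For bright reflection here: 2 n t cos θ_r = m λ.
Snell's law: 1.0 sin 26.0° = 1.38 sin θ_r → sin θ_r = 0.318, cos θ_r = 0.948.
Minimum nonzero at m = 1: t = λ / (2 n cos θ_r) = 659 / (2 × 1.38 × 0.948) = 252 nm.

252 nm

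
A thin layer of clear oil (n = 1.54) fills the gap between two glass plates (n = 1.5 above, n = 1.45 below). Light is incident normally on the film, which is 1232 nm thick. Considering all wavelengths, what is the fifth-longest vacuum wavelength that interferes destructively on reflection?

759 nm

At the upper boundary (n = 1.5 to n = 1.54) the reflected ray undergoes a half-wave phase shift.
At the lower boundary (n = 1.54 to n = 1.45) the reflected ray undergoes no phase shift.
The two reflections differ by half a wavelength.
So the condition for destructive reflection is 2 n t = m λ.
λ = 2 n t / m. The fifth-longest wavelength is m = 5: λ = 2 × 1.54 × 1232 / 5.00 = 759 nm.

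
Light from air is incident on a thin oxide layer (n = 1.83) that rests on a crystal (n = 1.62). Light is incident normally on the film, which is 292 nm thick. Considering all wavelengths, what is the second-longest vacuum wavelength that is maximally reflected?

Ray reflecting at the top interface goes from n = 1.0 toward n = 1.83: a half-wave phase shift.
Ray reflecting at the bottom interface goes from n = 1.83 toward n = 1.62: no phase shift.
Net: one phase inversion between the two reflected rays.
With one net inversion, constructive interference in reflection requires 2 n t = (m + ½) λ.
λ = 2 n t / (m + ½). The second-longest wavelength is m = 1: λ = 2 × 1.83 × 292 / 1.50 = 712 nm.

712 nm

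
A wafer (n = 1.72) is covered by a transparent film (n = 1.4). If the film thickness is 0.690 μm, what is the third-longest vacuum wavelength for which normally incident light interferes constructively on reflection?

At the upper boundary (n = 1.0 to n = 1.4) the reflected ray undergoes a half-wave phase shift.
At the lower boundary (n = 1.4 to n = 1.72) the reflected ray undergoes a half-wave phase shift.
Net: no relative phase inversion (both shifts match).
For strong reflection here: 2 n t = m λ.
λ = 2 n t / m. The third-longest wavelength is m = 3: λ = 2 × 1.4 × 690 / 3.00 = 644 nm.

644 nm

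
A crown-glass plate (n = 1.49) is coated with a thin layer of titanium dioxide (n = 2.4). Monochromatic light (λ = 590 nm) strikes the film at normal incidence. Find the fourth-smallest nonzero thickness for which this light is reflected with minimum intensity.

492 nm

At the upper boundary (n = 1.0 to n = 2.4) the reflected ray undergoes a half-wave phase shift.
Ray reflecting at the bottom interface goes from n = 2.4 toward n = 1.49: no phase shift.
The two reflections differ by half a wavelength.
For minimum reflection here: 2 n t = m λ.
The fourth-smallest nonzero thickness corresponds to m = 4: t = m λ / (2 n) = 4.00 × 590 / (2 × 2.4) = 492 nm.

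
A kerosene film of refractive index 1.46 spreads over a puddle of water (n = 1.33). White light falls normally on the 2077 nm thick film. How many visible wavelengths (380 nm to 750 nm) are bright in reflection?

8

Ray reflecting at the top interface goes from n = 1.0 toward n = 1.46: a half-wave phase shift.
At the lower boundary (n = 1.46 to n = 1.33) the reflected ray undergoes no phase shift.
The two reflections differ by half a wavelength.
With one net inversion, constructive interference in reflection requires 2 n t = (m + ½) λ.
λ = 2 n t / (m + ½) = 6065 / (m + ½) nm.
m=7: 809 nm (IR); m=8: 714 nm (visible); m=9: 638 nm (visible); m=10: 578 nm (visible); m=11: 527 nm (visible); m=12: 485 nm (visible); m=13: 449 nm (visible); m=14: 418 nm (visible); m=15: 391 nm (visible); m=16: 368 nm (UV).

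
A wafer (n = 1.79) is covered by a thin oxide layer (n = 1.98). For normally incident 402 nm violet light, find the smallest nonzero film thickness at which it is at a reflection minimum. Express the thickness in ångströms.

1015 Å

Top surface (1.0 → 1.98): reflection off a higher-index medium gives a half-wave phase shift.
Ray reflecting at the bottom interface goes from n = 1.98 toward n = 1.79: no phase shift.
Net: one phase inversion between the two reflected rays.
So the condition for destructive reflection is 2 n t = m λ.
Minimum nonzero at m = 1: t = λ / (2 n) = 402 / (2 × 1.98) = 102 nm.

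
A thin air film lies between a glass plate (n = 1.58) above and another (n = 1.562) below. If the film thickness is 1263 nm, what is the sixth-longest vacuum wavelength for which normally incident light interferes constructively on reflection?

459 nm

Ray reflecting at the top interface goes from n = 1.58 toward n = 1.0: no phase shift.
Ray reflecting at the bottom interface goes from n = 1.0 toward n = 1.562: a half-wave phase shift.
Net: one phase inversion between the two reflected rays.
For bright reflection here: 2 n t = (m + ½) λ.
λ = 2 n t / (m + ½). The sixth-longest wavelength is m = 5: λ = 2 × 1.0 × 1263 / 5.50 = 459 nm.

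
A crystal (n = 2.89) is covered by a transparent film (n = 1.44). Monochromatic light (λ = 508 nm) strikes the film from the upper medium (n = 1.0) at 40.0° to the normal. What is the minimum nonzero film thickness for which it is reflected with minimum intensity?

Top surface (1.0 → 1.44): reflection off a higher-index medium gives a half-wave phase shift.
Bottom surface (1.44 → 2.89): reflection off a higher-index medium gives a half-wave phase shift.
Zero or two π shifts → no net half-wave offset.
With no net inversion, destructive interference in reflection requires 2 n t cos θ_r = (m + ½) λ.
Snell's law: 1.0 sin 40.0° = 1.44 sin θ_r → sin θ_r = 0.446, cos θ_r = 0.895.
Minimum at m = 0: t = λ / (4 n cos θ_r) = 508 / (4 × 1.44 × 0.895) = 98.6 nm.

98.6 nm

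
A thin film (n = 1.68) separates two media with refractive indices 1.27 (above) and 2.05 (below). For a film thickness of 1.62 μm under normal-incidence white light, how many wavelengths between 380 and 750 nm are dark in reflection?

7

Top surface (1.27 → 1.68): reflection off a higher-index medium gives a half-wave phase shift.
At the lower boundary (n = 1.68 to n = 2.05) the reflected ray undergoes a half-wave phase shift.
The two reflections carry the same phase change, so no net offset.
For minimum reflection here: 2 n t = (m + ½) λ.
λ = 2 n t / (m + ½) = 5443 / (m + ½) nm.
m=6: 837 nm (IR); m=7: 726 nm (visible); m=8: 640 nm (visible); m=9: 573 nm (visible); m=10: 518 nm (visible); m=11: 473 nm (visible); m=12: 435 nm (visible); m=13: 403 nm (visible); m=14: 375 nm (UV).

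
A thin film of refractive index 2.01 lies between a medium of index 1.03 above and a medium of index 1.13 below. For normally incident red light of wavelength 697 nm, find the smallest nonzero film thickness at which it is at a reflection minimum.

173 nm

Ray reflecting at the top interface goes from n = 1.03 toward n = 2.01: a half-wave phase shift.
At the lower boundary (n = 2.01 to n = 1.13) the reflected ray undergoes no phase shift.
Exactly one π shift → a net half-wave offset.
With one net inversion, destructive interference in reflection requires 2 n t = m λ.
Minimum nonzero at m = 1: t = λ / (2 n) = 697 / (2 × 2.01) = 173 nm.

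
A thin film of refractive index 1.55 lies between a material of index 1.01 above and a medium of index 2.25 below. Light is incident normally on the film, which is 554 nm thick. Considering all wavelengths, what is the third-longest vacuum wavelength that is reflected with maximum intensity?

Top surface (1.01 → 1.55): reflection off a higher-index medium gives a half-wave phase shift.
Ray reflecting at the bottom interface goes from n = 1.55 toward n = 2.25: a half-wave phase shift.
Zero or two π shifts → no net half-wave offset.
So the condition for constructive reflection is 2 n t = m λ.
λ = 2 n t / m. The third-longest wavelength is m = 3: λ = 2 × 1.55 × 554 / 3.00 = 572 nm.

572 nm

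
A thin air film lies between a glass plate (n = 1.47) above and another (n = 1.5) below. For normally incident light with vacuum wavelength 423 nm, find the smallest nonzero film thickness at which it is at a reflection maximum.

At the upper boundary (n = 1.47 to n = 1.0) the reflected ray undergoes no phase shift.
Bottom surface (1.0 → 1.5): reflection off a higher-index medium gives a half-wave phase shift.
The two reflections differ by half a wavelength.
So the condition for constructive reflection is 2 n t = (m + ½) λ.
Minimum at m = 0: t = λ / (4 n) = 423 / (4 × 1.0) = 106 nm.

106 nm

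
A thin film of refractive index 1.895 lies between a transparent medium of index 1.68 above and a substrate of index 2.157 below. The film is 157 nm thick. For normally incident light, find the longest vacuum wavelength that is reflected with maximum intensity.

At the upper boundary (n = 1.68 to n = 1.895) the reflected ray undergoes a half-wave phase shift.
At the lower boundary (n = 1.895 to n = 2.157) the reflected ray undergoes a half-wave phase shift.
Net: no relative phase inversion (both shifts match).
For bright reflection here: 2 n t = m λ.
λ = 2 n t / m. The longest wavelength is m = 1: λ = 2 × 1.895 × 157 / 1.00 = 595 nm.

595 nm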